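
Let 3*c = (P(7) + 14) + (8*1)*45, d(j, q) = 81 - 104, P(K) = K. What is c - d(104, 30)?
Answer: 150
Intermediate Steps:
d(j, q) = -23
c = 127 (c = ((7 + 14) + (8*1)*45)/3 = (21 + 8*45)/3 = (21 + 360)/3 = (⅓)*381 = 127)
c - d(104, 30) = 127 - 1*(-23) = 127 + 23 = 150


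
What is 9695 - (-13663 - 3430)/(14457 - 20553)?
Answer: 59083627/6096 ≈ 9692.2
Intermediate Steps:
9695 - (-13663 - 3430)/(14457 - 20553) = 9695 - (-17093)/(-6096) = 9695 - (-17093)*(-1)/6096 = 9695 - 1*17093/6096 = 9695 - 17093/6096 = 59083627/6096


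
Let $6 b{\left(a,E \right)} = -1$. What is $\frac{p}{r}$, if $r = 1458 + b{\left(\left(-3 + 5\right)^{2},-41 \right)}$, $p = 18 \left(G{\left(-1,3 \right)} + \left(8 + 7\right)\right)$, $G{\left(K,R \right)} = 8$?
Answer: $\frac{2484}{8747} \approx 0.28398$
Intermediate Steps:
$b{\left(a,E \right)} = - \frac{1}{6}$ ($b{\left(a,E \right)} = \frac{1}{6} \left(-1\right) = - \frac{1}{6}$)
$p = 414$ ($p = 18 \left(8 + \left(8 + 7\right)\right) = 18 \left(8 + 15\right) = 18 \cdot 23 = 414$)
$r = \frac{8747}{6}$ ($r = 1458 - \frac{1}{6} = \frac{8747}{6} \approx 1457.8$)
$\frac{p}{r} = \frac{414}{\frac{8747}{6}} = 414 \cdot \frac{6}{8747} = \frac{2484}{8747}$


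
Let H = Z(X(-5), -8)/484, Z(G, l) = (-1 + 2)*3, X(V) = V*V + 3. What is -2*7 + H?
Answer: -6773/484 ≈ -13.994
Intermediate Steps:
X(V) = 3 + V² (X(V) = V² + 3 = 3 + V²)
Z(G, l) = 3 (Z(G, l) = 1*3 = 3)
H = 3/484 ≈ 0.0061983
-2*7 + H = -2*7 + 3/484 = -14 + 3/484 = -6773/484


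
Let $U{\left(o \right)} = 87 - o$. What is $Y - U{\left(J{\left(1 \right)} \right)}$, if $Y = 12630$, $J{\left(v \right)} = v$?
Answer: $12544$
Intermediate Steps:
$Y - U{\left(J{\left(1 \right)} \right)} = 12630 - \left(87 - 1\right) = 12630 - 86 = 12544$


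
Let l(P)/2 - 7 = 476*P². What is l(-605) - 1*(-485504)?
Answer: 348941318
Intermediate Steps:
l(P) = 14 + 952*P² (l(P) = 14 + 2*(476*P²) = 14 + 952*P²)
l(-605) - 1*(-485504) = (14 + 952*(-605)²) - 1*(-485504) = (14 + 952*366025) + 485504 = (14 + 348455800) + 485504 = 348455814 + 485504 = 348941318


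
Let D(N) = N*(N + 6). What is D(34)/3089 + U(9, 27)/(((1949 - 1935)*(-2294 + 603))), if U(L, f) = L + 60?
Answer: 31983499/73128986 ≈ 0.43736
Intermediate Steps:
U(L, f) = 60 + L
D(N) = N*(6 + N)
D(34)/3089 + U(9, 27)/(((1949 - 1935)*(-2294 + 603))) = (34*(6 + 34))/3089 + (60 + 9)/(((1949 - 1935)*(-2294 + 603))) = (34*40)*(1/3089) + 69/((14*(-1691))) = 1360*(1/3089) + 69/(-23674) = 1360/3089 + 69*(-1/23674) = 1360/3089 - 69/23674 = 31983499/73128986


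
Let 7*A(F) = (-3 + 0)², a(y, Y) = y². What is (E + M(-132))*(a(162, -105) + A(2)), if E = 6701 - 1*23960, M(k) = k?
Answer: -3195022347/7 ≈ -4.5643e+8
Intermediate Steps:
A(F) = 9/7 (A(F) = (-3 + 0)²/7 = (⅐)*(-3)² = (⅐)*9 = 9/7)
E = -17259 (E = 6701 - 23960 = -17259)
(E + M(-132))*(a(162, -105) + A(2)) = (-17259 - 132)*(162² + 9/7) = -17391*(26244 + 9/7) = -17391*183717/7 = -3195022347/7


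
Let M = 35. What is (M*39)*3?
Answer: 4095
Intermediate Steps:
(M*39)*3 = (35*39)*3 = 1365*3 = 4095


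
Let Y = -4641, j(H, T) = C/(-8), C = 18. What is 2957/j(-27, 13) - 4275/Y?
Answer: -18285091/13923 ≈ -1313.3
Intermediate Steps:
j(H, T) = -9/4 (j(H, T) = 18/(-8) = 18*(-⅛) = -9/4)
2957/j(-27, 13) - 4275/Y = 2957/(-9/4) - 4275/(-4641) = 2957*(-4/9) - 4275*(-1/4641) = -11828/9 + 1425/1547 = -18285091/13923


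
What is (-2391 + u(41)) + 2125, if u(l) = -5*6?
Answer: -296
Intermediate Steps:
u(l) = -30
(-2391 + u(41)) + 2125 = (-2391 - 30) + 2125 = -2421 + 2125 = -296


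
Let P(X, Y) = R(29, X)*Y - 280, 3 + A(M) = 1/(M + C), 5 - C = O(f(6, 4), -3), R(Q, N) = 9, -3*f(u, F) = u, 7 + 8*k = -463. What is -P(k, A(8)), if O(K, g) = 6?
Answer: 2140/7 ≈ 305.71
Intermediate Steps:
k = -235/4 (k = -7/8 + (1/8)*(-463) = -7/8 - 463/8 = -235/4 ≈ -58.750)
f(u, F) = -u/3
C = -1 (C = 5 - 1*6 = 5 - 6 = -1)
A(M) = -3 + 1/(-1 + M) (A(M) = -3 + 1/(M - 1) = -3 + 1/(-1 + M))
P(X, Y) = -280 + 9*Y (P(X, Y) = 9*Y - 280 = -280 + 9*Y)
-P(k, A(8)) = -(-280 + 9*((4 - 3*8)/(-1 + 8))) = -(-280 + 9*((4 - 24)/7)) = -(-280 + 9*((1/7)*(-20))) = -(-280 + 9*(-20/7)) = -(-280 - 180/7) = -1*(-2140/7) = 2140/7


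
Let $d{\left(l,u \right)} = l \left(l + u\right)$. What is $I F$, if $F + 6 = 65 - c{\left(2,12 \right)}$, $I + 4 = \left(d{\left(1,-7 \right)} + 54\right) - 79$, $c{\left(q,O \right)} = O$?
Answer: $-1645$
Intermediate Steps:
$I = -35$ ($I = -4 - \left(25 - \left(1 - 7\right)\right) = -4 + \left(\left(1 \left(-6\right) + 54\right) - 79\right) = -4 + \left(\left(-6 + 54\right) - 79\right) = -4 + \left(48 - 79\right) = -4 - 31 = -35$)
$F = 47$ ($F = -6 + \left(65 - 12\right) = -6 + 53 = 47$)
$I F = \left(-35\right) 47 = -1645$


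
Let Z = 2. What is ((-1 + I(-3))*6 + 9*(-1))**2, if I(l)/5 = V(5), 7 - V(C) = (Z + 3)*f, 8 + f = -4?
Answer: 3980025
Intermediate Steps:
f = -12 (f = -8 - 4 = -12)
V(C) = 67 (V(C) = 7 - (2 + 3)*(-12) = 7 - 5*(-12) = 7 - 1*(-60) = 7 + 60 = 67)
I(l) = 335 (I(l) = 5*67 = 335)
((-1 + I(-3))*6 + 9*(-1))**2 = ((-1 + 335)*6 + 9*(-1))**2 = (334*6 - 9)**2 = (2004 - 9)**2 = 1995**2 = 3980025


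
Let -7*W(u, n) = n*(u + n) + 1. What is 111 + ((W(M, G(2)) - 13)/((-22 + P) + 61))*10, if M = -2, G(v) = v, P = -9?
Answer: 2239/21 ≈ 106.62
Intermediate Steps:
W(u, n) = -⅐ - n*(n + u)/7 (W(u, n) = -(n*(u + n) + 1)/7 = -(n*(n + u) + 1)/7 = -(1 + n*(n + u))/7 = -⅐ - n*(n + u)/7)
111 + ((W(M, G(2)) - 13)/((-22 + P) + 61))*10 = 111 + (((-⅐ - ⅐*2² - ⅐*2*(-2)) - 13)/((-22 - 9) + 61))*10 = 111 + (((-⅐ - ⅐*4 + 4/7) - 13)/(-31 + 61))*10 = 111 + (((-⅐ - 4/7 + 4/7) - 13)/30)*10 = 111 + ((-⅐ - 13)*(1/30))*10 = 111 - 92/7*1/30*10 = 111 - 46/105*10 = 111 - 92/21 = 2239/21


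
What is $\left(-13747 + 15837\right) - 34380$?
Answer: $-32290$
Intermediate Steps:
$\left(-13747 + 15837\right) - 34380 = 2090 - 34380 = -32290$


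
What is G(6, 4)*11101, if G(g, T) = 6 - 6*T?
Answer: -199818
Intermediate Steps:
G(g, T) = 6 - 6*T
G(6, 4)*11101 = (6 - 6*4)*11101 = (6 - 24)*11101 = -18*11101 = -199818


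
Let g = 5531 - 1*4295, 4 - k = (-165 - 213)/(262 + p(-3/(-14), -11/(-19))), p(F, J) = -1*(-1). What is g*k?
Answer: 1767480/263 ≈ 6720.5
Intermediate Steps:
p(F, J) = 1
k = 1430/263 (k = 4 - (-165 - 213)/(262 + 1) = 4 - (-378)/263 = 4 - 1*(-378/263) = 4 + 378/263 = 1430/263 ≈ 5.4373)
g = 1236 (g = 5531 - 4295 = 1236)
g*k = 1236*(1430/263) = 1767480/263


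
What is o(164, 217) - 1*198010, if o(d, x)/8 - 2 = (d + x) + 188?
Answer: -193442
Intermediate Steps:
o(d, x) = 1520 + 8*d + 8*x (o(d, x) = 16 + 8*((d + x) + 188) = 16 + 8*(188 + d + x) = 16 + (1504 + 8*d + 8*x) = 1520 + 8*d + 8*x)
o(164, 217) - 1*198010 = (1520 + 8*164 + 8*217) - 1*198010 = (1520 + 1312 + 1736) - 198010 = 4568 - 198010 = -193442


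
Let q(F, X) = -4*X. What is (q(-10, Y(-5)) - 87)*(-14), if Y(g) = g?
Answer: 938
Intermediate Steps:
(q(-10, Y(-5)) - 87)*(-14) = (-4*(-5) - 87)*(-14) = (20 - 87)*(-14) = -67*(-14) = 938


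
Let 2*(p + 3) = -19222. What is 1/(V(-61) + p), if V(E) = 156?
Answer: -1/9458 ≈ -0.00010573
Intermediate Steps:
p = -9614 (p = -3 + (1/2)*(-19222) = -3 - 9611 = -9614)
1/(V(-61) + p) = 1/(156 - 9614) = 1/(-9458) = -1/9458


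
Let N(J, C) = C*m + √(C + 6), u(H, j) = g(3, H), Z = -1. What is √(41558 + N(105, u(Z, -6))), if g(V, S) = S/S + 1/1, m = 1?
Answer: √(41560 + 2*√2) ≈ 203.87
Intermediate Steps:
g(V, S) = 2 (g(V, S) = 1 + 1*1 = 1 + 1 = 2)
u(H, j) = 2
N(J, C) = C + √(6 + C) (N(J, C) = C*1 + √(C + 6) = C + √(6 + C))
√(41558 + N(105, u(Z, -6))) = √(41558 + (2 + √(6 + 2))) = √(41558 + (2 + √8)) = √(41558 + (2 + 2*√2)) = √(41560 + 2*√2)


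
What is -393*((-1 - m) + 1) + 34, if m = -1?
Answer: -359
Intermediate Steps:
-393*((-1 - m) + 1) + 34 = -393*((-1 - 1*(-1)) + 1) + 34 = -393*((-1 + 1) + 1) + 34 = -393*(0 + 1) + 34 = -393 + 34 = -359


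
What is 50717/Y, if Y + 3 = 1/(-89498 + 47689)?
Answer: -2120427053/125428 ≈ -16906.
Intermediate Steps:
Y = -125428/41809 (Y = -3 + 1/(-89498 + 47689) = -3 + 1/(-41809) = -3 - 1/41809 = -125428/41809 ≈ -3.0000)
50717/Y = 50717/(-125428/41809) = 50717*(-41809/125428) = -2120427053/125428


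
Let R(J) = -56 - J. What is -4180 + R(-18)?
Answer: -4218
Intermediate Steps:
-4180 + R(-18) = -4180 + (-56 - 1*(-18)) = -4180 + (-56 + 18) = -4180 - 38 = -4218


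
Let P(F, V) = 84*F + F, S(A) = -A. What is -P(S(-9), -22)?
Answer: -765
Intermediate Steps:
P(F, V) = 85*F
-P(S(-9), -22) = -85*(-1*(-9)) = -85*9 = -1*765 = -765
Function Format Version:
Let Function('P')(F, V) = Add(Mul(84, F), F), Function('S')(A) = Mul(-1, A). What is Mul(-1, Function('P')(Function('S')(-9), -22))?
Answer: -765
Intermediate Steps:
Function('P')(F, V) = Mul(85, F)
Mul(-1, Function('P')(Function('S')(-9), -22)) = Mul(-1, Mul(85, Mul(-1, -9))) = Mul(-1, Mul(85, 9)) = Mul(-1, 765) = -765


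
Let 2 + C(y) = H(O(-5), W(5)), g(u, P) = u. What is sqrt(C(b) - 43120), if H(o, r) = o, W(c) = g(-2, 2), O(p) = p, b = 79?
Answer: I*sqrt(43127) ≈ 207.67*I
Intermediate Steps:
W(c) = -2
C(y) = -7 (C(y) = -2 - 5 = -7)
sqrt(C(b) - 43120) = sqrt(-7 - 43120) = sqrt(-43127) = I*sqrt(43127)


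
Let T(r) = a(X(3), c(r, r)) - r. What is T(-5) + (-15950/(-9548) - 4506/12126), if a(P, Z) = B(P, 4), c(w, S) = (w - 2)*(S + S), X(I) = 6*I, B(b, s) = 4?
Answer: 9033317/877114 ≈ 10.299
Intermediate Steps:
c(w, S) = 2*S*(-2 + w) (c(w, S) = (-2 + w)*(2*S) = 2*S*(-2 + w))
a(P, Z) = 4
T(r) = 4 - r
T(-5) + (-15950/(-9548) - 4506/12126) = (4 - 1*(-5)) + (-15950/(-9548) - 4506/12126) = (4 + 5) + (-15950*(-1/9548) - 4506*1/12126) = 9 + (725/434 - 751/2021) = 9 + 1139291/877114 = 9033317/877114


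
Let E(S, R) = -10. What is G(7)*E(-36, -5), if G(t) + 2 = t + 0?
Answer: -50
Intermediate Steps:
G(t) = -2 + t (G(t) = -2 + (t + 0) = -2 + t)
G(7)*E(-36, -5) = (-2 + 7)*(-10) = 5*(-10) = -50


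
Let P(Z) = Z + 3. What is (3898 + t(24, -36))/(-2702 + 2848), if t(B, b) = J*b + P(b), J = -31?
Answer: 4981/146 ≈ 34.116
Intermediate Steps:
P(Z) = 3 + Z
t(B, b) = 3 - 30*b (t(B, b) = -31*b + (3 + b) = 3 - 30*b)
(3898 + t(24, -36))/(-2702 + 2848) = (3898 + (3 - 30*(-36)))/(-2702 + 2848) = (3898 + (3 + 1080))/146 = (3898 + 1083)*(1/146) = 4981*(1/146) = 4981/146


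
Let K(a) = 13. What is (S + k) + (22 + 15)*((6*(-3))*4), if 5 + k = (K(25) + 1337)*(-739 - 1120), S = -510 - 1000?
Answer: -2513829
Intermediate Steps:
S = -1510
k = -2509655 (k = -5 + (13 + 1337)*(-739 - 1120) = -5 + 1350*(-1859) = -5 - 2509650 = -2509655)
(S + k) + (22 + 15)*((6*(-3))*4) = (-1510 - 2509655) + (22 + 15)*((6*(-3))*4) = -2511165 + 37*(-18*4) = -2511165 + 37*(-72) = -2511165 - 2664 = -2513829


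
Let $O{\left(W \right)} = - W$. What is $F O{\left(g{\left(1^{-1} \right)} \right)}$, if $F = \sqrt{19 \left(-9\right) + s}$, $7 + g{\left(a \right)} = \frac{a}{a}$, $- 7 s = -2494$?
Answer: $\frac{6 \sqrt{9079}}{7} \approx 81.672$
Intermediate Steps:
$s = \frac{2494}{7}$ ($s = \left(- \frac{1}{7}\right) \left(-2494\right) = \frac{2494}{7} \approx 356.29$)
$g{\left(a \right)} = -6$ ($g{\left(a \right)} = -7 + \frac{a}{a} = -7 + 1 = -6$)
$F = \frac{\sqrt{9079}}{7}$ ($F = \sqrt{19 \left(-9\right) + \frac{2494}{7}} = \sqrt{-171 + \frac{2494}{7}} = \sqrt{\frac{1297}{7}} = \frac{\sqrt{9079}}{7} \approx 13.612$)
$F O{\left(g{\left(1^{-1} \right)} \right)} = \frac{\sqrt{9079}}{7} \left(\left(-1\right) \left(-6\right)\right) = \frac{\sqrt{9079}}{7} \cdot 6 = \frac{6 \sqrt{9079}}{7}$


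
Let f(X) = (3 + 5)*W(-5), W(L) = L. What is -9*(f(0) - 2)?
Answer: 378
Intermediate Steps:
f(X) = -40 (f(X) = (3 + 5)*(-5) = 8*(-5) = -40)
-9*(f(0) - 2) = -9*(-40 - 2) = -9*(-42) = 378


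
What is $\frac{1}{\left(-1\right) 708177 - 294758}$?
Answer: $- \frac{1}{1002935} \approx -9.9707 \cdot 10^{-7}$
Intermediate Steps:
$\frac{1}{\left(-1\right) 708177 - 294758} = \frac{1}{-708177 - 294758} = \frac{1}{-1002935} = - \frac{1}{1002935}$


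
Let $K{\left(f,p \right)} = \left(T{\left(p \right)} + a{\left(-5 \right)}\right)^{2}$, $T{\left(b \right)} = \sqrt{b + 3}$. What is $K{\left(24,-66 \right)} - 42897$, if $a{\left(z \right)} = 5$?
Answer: $-42935 + 30 i \sqrt{7} \approx -42935.0 + 79.373 i$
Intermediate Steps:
$T{\left(b \right)} = \sqrt{3 + b}$
$K{\left(f,p \right)} = \left(5 + \sqrt{3 + p}\right)^{2}$ ($K{\left(f,p \right)} = \left(\sqrt{3 + p} + 5\right)^{2} = \left(5 + \sqrt{3 + p}\right)^{2}$)
$K{\left(24,-66 \right)} - 42897 = \left(5 + \sqrt{3 - 66}\right)^{2} - 42897 = \left(5 + \sqrt{-63}\right)^{2} - 42897 = \left(5 + 3 i \sqrt{7}\right)^{2} - 42897 = -42897 + \left(5 + 3 i \sqrt{7}\right)^{2}$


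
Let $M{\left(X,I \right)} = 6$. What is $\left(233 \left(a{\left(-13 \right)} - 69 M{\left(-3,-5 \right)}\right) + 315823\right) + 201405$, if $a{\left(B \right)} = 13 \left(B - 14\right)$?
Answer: $338983$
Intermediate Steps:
$a{\left(B \right)} = -182 + 13 B$ ($a{\left(B \right)} = 13 \left(-14 + B\right) = -182 + 13 B$)
$\left(233 \left(a{\left(-13 \right)} - 69 M{\left(-3,-5 \right)}\right) + 315823\right) + 201405 = \left(233 \left(\left(-182 + 13 \left(-13\right)\right) - 414\right) + 315823\right) + 201405 = \left(233 \left(\left(-182 - 169\right) - 414\right) + 315823\right) + 201405 = \left(233 \left(-351 - 414\right) + 315823\right) + 201405 = \left(233 \left(-765\right) + 315823\right) + 201405 = \left(-178245 + 315823\right) + 201405 = 137578 + 201405 = 338983$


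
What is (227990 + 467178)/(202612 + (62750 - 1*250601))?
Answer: 695168/14761 ≈ 47.095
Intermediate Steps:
(227990 + 467178)/(202612 + (62750 - 1*250601)) = 695168/(202612 + (62750 - 250601)) = 695168/(202612 - 187851) = 695168/14761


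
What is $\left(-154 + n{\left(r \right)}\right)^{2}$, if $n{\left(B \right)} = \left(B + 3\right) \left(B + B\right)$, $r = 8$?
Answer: $484$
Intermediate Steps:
$n{\left(B \right)} = 2 B \left(3 + B\right)$ ($n{\left(B \right)} = \left(3 + B\right) 2 B = 2 B \left(3 + B\right)$)
$\left(-154 + n{\left(r \right)}\right)^{2} = \left(-154 + 2 \cdot 8 \left(3 + 8\right)\right)^{2} = \left(-154 + 2 \cdot 8 \cdot 11\right)^{2} = \left(-154 + 176\right)^{2} = 22^{2} = 484$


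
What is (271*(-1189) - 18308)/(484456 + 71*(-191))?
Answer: -113509/156965 ≈ -0.72315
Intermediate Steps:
(271*(-1189) - 18308)/(484456 + 71*(-191)) = (-322219 - 18308)/(484456 - 13561) = -340527/470895 = -340527*1/470895 = -113509/156965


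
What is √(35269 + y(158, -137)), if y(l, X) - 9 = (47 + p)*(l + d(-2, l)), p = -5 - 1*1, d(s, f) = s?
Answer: √41674 ≈ 204.14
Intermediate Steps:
p = -6 (p = -5 - 1 = -6)
y(l, X) = -73 + 41*l (y(l, X) = 9 + (47 - 6)*(l - 2) = 9 + 41*(-2 + l) = 9 + (-82 + 41*l) = -73 + 41*l)
√(35269 + y(158, -137)) = √(35269 + (-73 + 41*158)) = √(35269 + (-73 + 6478)) = √(35269 + 6405) = √41674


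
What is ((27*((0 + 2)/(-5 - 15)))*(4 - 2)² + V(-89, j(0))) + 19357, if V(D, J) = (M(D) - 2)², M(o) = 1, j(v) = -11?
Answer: 96736/5 ≈ 19347.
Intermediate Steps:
V(D, J) = 1 (V(D, J) = (1 - 2)² = (-1)² = 1)
((27*((0 + 2)/(-5 - 15)))*(4 - 2)² + V(-89, j(0))) + 19357 = ((27*((0 + 2)/(-5 - 15)))*(4 - 2)² + 1) + 19357 = ((27*(2/(-20)))*2² + 1) + 19357 = ((27*(2*(-1/20)))*4 + 1) + 19357 = ((27*(-⅒))*4 + 1) + 19357 = (-27/10*4 + 1) + 19357 = (-54/5 + 1) + 19357 = -49/5 + 19357 = 96736/5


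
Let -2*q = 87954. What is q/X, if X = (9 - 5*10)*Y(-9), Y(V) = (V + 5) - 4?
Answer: -43977/328 ≈ -134.08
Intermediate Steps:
q = -43977 (q = -½*87954 = -43977)
Y(V) = 1 + V (Y(V) = (5 + V) - 4 = 1 + V)
X = 328 (X = (9 - 5*10)*(1 - 9) = (9 - 50)*(-8) = -41*(-8) = 328)
q/X = -43977/328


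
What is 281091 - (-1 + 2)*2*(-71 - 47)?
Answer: 281327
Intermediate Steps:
281091 - (-1 + 2)*2*(-71 - 47) = 281091 - 1*2*(-118) = 281091 - 2*(-118) = 281091 - 1*(-236) = 281091 + 236 = 281327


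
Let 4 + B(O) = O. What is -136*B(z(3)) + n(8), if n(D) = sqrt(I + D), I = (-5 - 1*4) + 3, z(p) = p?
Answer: 136 + sqrt(2) ≈ 137.41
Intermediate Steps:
I = -6 (I = (-5 - 4) + 3 = -9 + 3 = -6)
B(O) = -4 + O
n(D) = sqrt(-6 + D)
-136*B(z(3)) + n(8) = -136*(-4 + 3) + sqrt(-6 + 8) = -136*(-1) + sqrt(2) = 136 + sqrt(2)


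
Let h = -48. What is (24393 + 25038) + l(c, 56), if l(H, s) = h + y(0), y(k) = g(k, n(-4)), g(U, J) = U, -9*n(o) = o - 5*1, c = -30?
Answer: 49383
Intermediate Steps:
n(o) = 5/9 - o/9 (n(o) = -(o - 5*1)/9 = -(o - 5)/9 = -(-5 + o)/9 = 5/9 - o/9)
y(k) = k
l(H, s) = -48 (l(H, s) = -48 + 0 = -48)
(24393 + 25038) + l(c, 56) = (24393 + 25038) - 48 = 49431 - 48 = 49383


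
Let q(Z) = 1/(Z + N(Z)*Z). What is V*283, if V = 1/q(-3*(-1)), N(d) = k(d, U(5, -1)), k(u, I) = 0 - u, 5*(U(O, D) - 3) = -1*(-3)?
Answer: -1698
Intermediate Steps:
U(O, D) = 18/5 (U(O, D) = 3 + (-1*(-3))/5 = 3 + (1/5)*3 = 3 + 3/5 = 18/5)
k(u, I) = -u
N(d) = -d
q(Z) = 1/(Z - Z**2) (q(Z) = 1/(Z + (-Z)*Z) = 1/(Z - Z**2))
V = -6 (V = 1/(-1/(((-3*(-1)))*(-1 - 3*(-1)))) = 1/(-1/(3*(-1 + 3))) = 1/(-1*1/3/2) = 1/(-1*1/3*1/2) = 1/(-1/6) = -6)
V*283 = -6*283 = -1698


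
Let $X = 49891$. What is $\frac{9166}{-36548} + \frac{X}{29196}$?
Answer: $\frac{388951433}{266763852} \approx 1.458$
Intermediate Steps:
$\frac{9166}{-36548} + \frac{X}{29196} = \frac{9166}{-36548} + \frac{49891}{29196} = 9166 \left(- \frac{1}{36548}\right) + 49891 \cdot \frac{1}{29196} = - \frac{4583}{18274} + \frac{49891}{29196} = \frac{388951433}{266763852}$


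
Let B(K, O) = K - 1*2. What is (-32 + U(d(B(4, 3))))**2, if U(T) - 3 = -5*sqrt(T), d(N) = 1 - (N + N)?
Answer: 766 + 290*I*sqrt(3) ≈ 766.0 + 502.29*I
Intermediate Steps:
B(K, O) = -2 + K (B(K, O) = K - 2 = -2 + K)
d(N) = 1 - 2*N
U(T) = 3 - 5*sqrt(T)
(-32 + U(d(B(4, 3))))**2 = (-32 + (3 - 5*sqrt(1 - 2*(-2 + 4))))**2 = (-32 + (3 - 5*sqrt(1 - 2*2)))**2 = (-32 + (3 - 5*sqrt(1 - 4)))**2 = (-32 + (3 - 5*I*sqrt(3)))**2 = (-29 - 5*I*sqrt(3))**2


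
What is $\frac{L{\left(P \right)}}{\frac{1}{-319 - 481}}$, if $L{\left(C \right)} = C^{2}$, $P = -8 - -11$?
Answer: $-7200$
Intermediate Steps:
$P = 3$ ($P = -8 + 11 = 3$)
$\frac{L{\left(P \right)}}{\frac{1}{-319 - 481}} = \frac{3^{2}}{\frac{1}{-319 - 481}} = \frac{9}{\frac{1}{-800}} = \frac{9}{- \frac{1}{800}} = 9 \left(-800\right) = -7200$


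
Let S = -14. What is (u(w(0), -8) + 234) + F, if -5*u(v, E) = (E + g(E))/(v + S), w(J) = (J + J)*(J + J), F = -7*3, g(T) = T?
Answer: 7447/35 ≈ 212.77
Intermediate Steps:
F = -21
w(J) = 4*J**2 (w(J) = (2*J)*(2*J) = 4*J**2)
u(v, E) = -2*E/(5*(-14 + v)) (u(v, E) = -(E + E)/(5*(v - 14)) = -2*E/(5*(-14 + v)))
(u(w(0), -8) + 234) + F = (-2*(-8)/(-70 + 5*(4*0**2)) + 234) - 21 = (-2*(-8)/(-70 + 5*(4*0)) + 234) - 21 = (-2*(-8)/(-70 + 5*0) + 234) - 21 = (-2*(-8)/(-70 + 0) + 234) - 21 = (-2*(-8)/(-70) + 234) - 21 = (-2*(-8)*(-1/70) + 234) - 21 = (-8/35 + 234) - 21 = 8182/35 - 21 = 7447/35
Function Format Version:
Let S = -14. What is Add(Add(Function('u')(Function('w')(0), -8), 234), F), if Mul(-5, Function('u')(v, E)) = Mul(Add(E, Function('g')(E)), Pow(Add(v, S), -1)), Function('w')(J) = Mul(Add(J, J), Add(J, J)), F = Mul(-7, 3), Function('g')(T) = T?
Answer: Rational(7447, 35) ≈ 212.77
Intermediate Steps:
F = -21
Function('w')(J) = Mul(4, Pow(J, 2)) (Function('w')(J) = Mul(Mul(2, J), Mul(2, J)) = Mul(4, Pow(J, 2)))
Function('u')(v, E) = Mul(Rational(-2, 5), E, Pow(Add(-14, v), -1)) (Function('u')(v, E) = Mul(Rational(-1, 5), Mul(Add(E, E), Pow(Add(v, -14), -1))) = Mul(Rational(-1, 5), Mul(Mul(2, E), Pow(Add(-14, v), -1))) = Mul(Rational(-1, 5), Mul(2, E, Pow(Add(-14, v), -1))) = Mul(Rational(-2, 5), E, Pow(Add(-14, v), -1)))
Add(Add(Function('u')(Function('w')(0), -8), 234), F) = Add(Add(Mul(-2, -8, Pow(Add(-70, Mul(5, Mul(4, Pow(0, 2)))), -1)), 234), -21) = Add(Add(Mul(-2, -8, Pow(Add(-70, Mul(5, Mul(4, 0))), -1)), 234), -21) = Add(Add(Mul(-2, -8, Pow(Add(-70, Mul(5, 0)), -1)), 234), -21) = Add(Add(Mul(-2, -8, Pow(Add(-70, 0), -1)), 234), -21) = Add(Add(Mul(-2, -8, Pow(-70, -1)), 234), -21) = Add(Add(Mul(-2, -8, Rational(-1, 70)), 234), -21) = Add(Add(Rational(-8, 35), 234), -21) = Add(Rational(8182, 35), -21) = Rational(7447, 35)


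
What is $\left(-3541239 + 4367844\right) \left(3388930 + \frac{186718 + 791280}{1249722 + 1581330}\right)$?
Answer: $\frac{188824884017554395}{67406} \approx 2.8013 \cdot 10^{12}$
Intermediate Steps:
$\left(-3541239 + 4367844\right) \left(3388930 + \frac{186718 + 791280}{1249722 + 1581330}\right) = 826605 \left(3388930 + \frac{977998}{2831052}\right) = 826605 \left(3388930 + 977998 \cdot \frac{1}{2831052}\right) = 826605 \left(3388930 + \frac{69857}{202218}\right) = 826605 \cdot \frac{685302716597}{202218} = \frac{188824884017554395}{67406}$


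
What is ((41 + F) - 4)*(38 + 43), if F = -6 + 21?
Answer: 4212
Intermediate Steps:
F = 15
((41 + F) - 4)*(38 + 43) = ((41 + 15) - 4)*(38 + 43) = (56 - 4)*81 = 52*81 = 4212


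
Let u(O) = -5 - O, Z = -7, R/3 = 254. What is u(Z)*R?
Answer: 1524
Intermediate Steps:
R = 762 (R = 3*254 = 762)
u(Z)*R = (-5 - 1*(-7))*762 = (-5 + 7)*762 = 2*762 = 1524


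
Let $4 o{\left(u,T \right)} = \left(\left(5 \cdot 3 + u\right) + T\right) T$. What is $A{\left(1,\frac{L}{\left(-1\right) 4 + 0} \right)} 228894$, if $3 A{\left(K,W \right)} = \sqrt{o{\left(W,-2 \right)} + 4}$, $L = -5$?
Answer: $\frac{190745 i \sqrt{2}}{2} \approx 1.3488 \cdot 10^{5} i$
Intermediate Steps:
$o{\left(u,T \right)} = \frac{T \left(15 + T + u\right)}{4}$ ($o{\left(u,T \right)} = \frac{\left(\left(5 \cdot 3 + u\right) + T\right) T}{4} = \frac{\left(\left(15 + u\right) + T\right) T}{4} = \frac{\left(15 + T + u\right) T}{4} = \frac{T \left(15 + T + u\right)}{4}$)
$A{\left(K,W \right)} = \frac{\sqrt{- \frac{5}{2} - \frac{W}{2}}}{3}$ ($A{\left(K,W \right)} = \frac{\sqrt{\frac{1}{4} \left(-2\right) \left(15 - 2 + W\right) + 4}}{3} = \frac{\sqrt{\frac{1}{4} \left(-2\right) \left(13 + W\right) + 4}}{3} = \frac{\sqrt{\left(- \frac{13}{2} - \frac{W}{2}\right) + 4}}{3} = \frac{\sqrt{- \frac{5}{2} - \frac{W}{2}}}{3}$)
$A{\left(1,\frac{L}{\left(-1\right) 4 + 0} \right)} 228894 = \frac{\sqrt{-10 - 2 \left(- \frac{5}{\left(-1\right) 4 + 0}\right)}}{6} \cdot 228894 = \frac{\sqrt{-10 - 2 \left(- \frac{5}{-4 + 0}\right)}}{6} \cdot 228894 = \frac{\sqrt{-10 - 2 \left(- \frac{5}{-4}\right)}}{6} \cdot 228894 = \frac{\sqrt{-10 - 2 \left(\left(-5\right) \left(- \frac{1}{4}\right)\right)}}{6} \cdot 228894 = \frac{\sqrt{-10 - \frac{5}{2}}}{6} \cdot 228894 = \frac{\sqrt{- \frac{25}{2}}}{6} \cdot 228894 = \frac{\frac{5}{2} i \sqrt{2}}{6} \cdot 228894 = \frac{5 i \sqrt{2}}{12} \cdot 228894 = \frac{190745 i \sqrt{2}}{2}$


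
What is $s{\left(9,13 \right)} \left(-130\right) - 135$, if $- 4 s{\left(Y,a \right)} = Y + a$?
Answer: $580$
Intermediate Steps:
$s{\left(Y,a \right)} = - \frac{Y}{4} - \frac{a}{4}$ ($s{\left(Y,a \right)} = - \frac{Y + a}{4} = - \frac{Y}{4} - \frac{a}{4}$)
$s{\left(9,13 \right)} \left(-130\right) - 135 = \left(\left(- \frac{1}{4}\right) 9 - \frac{13}{4}\right) \left(-130\right) - 135 = \left(- \frac{9}{4} - \frac{13}{4}\right) \left(-130\right) - 135 = \left(- \frac{11}{2}\right) \left(-130\right) - 135 = 715 - 135 = 580$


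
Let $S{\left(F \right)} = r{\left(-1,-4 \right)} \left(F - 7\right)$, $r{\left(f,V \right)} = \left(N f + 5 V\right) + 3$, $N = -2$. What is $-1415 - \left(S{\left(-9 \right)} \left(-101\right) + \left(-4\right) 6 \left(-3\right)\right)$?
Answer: $22753$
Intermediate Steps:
$r{\left(f,V \right)} = 3 - 2 f + 5 V$ ($r{\left(f,V \right)} = \left(- 2 f + 5 V\right) + 3 = 3 - 2 f + 5 V$)
$S{\left(F \right)} = 105 - 15 F$ ($S{\left(F \right)} = \left(3 - -2 + 5 \left(-4\right)\right) \left(F - 7\right) = \left(3 + 2 - 20\right) \left(-7 + F\right) = - 15 \left(-7 + F\right) = 105 - 15 F$)
$-1415 - \left(S{\left(-9 \right)} \left(-101\right) + \left(-4\right) 6 \left(-3\right)\right) = -1415 - \left(\left(105 - -135\right) \left(-101\right) + \left(-4\right) 6 \left(-3\right)\right) = -1415 - \left(\left(105 + 135\right) \left(-101\right) - -72\right) = -1415 - \left(240 \left(-101\right) + 72\right) = -1415 - \left(-24240 + 72\right) = -1415 - -24168 = -1415 + 24168 = 22753$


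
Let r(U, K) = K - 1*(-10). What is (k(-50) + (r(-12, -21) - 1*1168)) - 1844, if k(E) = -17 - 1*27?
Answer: -3067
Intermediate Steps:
k(E) = -44 (k(E) = -17 - 27 = -44)
r(U, K) = 10 + K (r(U, K) = K + 10 = 10 + K)
(k(-50) + (r(-12, -21) - 1*1168)) - 1844 = (-44 + ((10 - 21) - 1*1168)) - 1844 = (-44 + (-11 - 1168)) - 1844 = (-44 - 1179) - 1844 = -1223 - 1844 = -3067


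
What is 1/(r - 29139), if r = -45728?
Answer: -1/74867 ≈ -1.3357e-5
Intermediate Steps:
1/(r - 29139) = 1/(-45728 - 29139) = 1/(-74867) = -1/74867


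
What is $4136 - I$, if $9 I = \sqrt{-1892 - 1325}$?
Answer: $4136 - \frac{i \sqrt{3217}}{9} \approx 4136.0 - 6.3021 i$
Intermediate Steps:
$I = \frac{i \sqrt{3217}}{9}$ ($I = \frac{\sqrt{-1892 - 1325}}{9} = \frac{\sqrt{-3217}}{9} = \frac{i \sqrt{3217}}{9} \approx 6.3021 i$)
$4136 - I = 4136 - \frac{i \sqrt{3217}}{9}$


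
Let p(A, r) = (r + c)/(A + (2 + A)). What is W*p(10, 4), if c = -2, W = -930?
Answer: -930/11 ≈ -84.545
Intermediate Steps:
p(A, r) = (-2 + r)/(2 + 2*A) (p(A, r) = (r - 2)/(A + (2 + A)) = (-2 + r)/(2 + 2*A))
W*p(10, 4) = -465*(-2 + 4)/(1 + 10) = -465*2/11 = -930*1/11 = -930/11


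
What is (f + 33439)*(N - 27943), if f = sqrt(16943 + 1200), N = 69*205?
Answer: -461391322 - 13798*sqrt(18143) ≈ -4.6325e+8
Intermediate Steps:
N = 14145
f = sqrt(18143) ≈ 134.70
(f + 33439)*(N - 27943) = (sqrt(18143) + 33439)*(14145 - 27943) = (33439 + sqrt(18143))*(-13798) = -461391322 - 13798*sqrt(18143)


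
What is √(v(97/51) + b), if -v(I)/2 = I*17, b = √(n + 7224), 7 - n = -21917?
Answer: √(-582 + 18*√7287)/3 ≈ 10.299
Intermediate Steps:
n = 21924 (n = 7 - 1*(-21917) = 7 + 21917 = 21924)
b = 2*√7287 (b = √(21924 + 7224) = √29148 = 2*√7287 ≈ 170.73)
v(I) = -34*I (v(I) = -2*I*17 = -34*I)
√(v(97/51) + b) = √(-3298/51 + 2*√7287) = √(-34*97/51 + 2*√7287) = √(-194/3 + 2*√7287)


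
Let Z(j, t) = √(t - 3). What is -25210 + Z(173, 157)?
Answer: -25210 + √154 ≈ -25198.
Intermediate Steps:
Z(j, t) = √(-3 + t)
-25210 + Z(173, 157) = -25210 + √(-3 + 157) = -25210 + √154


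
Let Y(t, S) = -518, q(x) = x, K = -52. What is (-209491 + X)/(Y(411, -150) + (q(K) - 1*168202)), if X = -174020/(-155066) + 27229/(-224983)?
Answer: 913565299158319/735998107577227 ≈ 1.2413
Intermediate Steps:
X = 17464624773/17443606939 (X = -174020*(-1/155066) + 27229*(-1/224983) = 87010/77533 - 27229/224983 = 17464624773/17443606939 ≈ 1.0012)
(-209491 + X)/(Y(411, -150) + (q(K) - 1*168202)) = (-209491 + 17464624773/17443606939)/(-518 + (-52 - 1*168202)) = -3654261196633276/(17443606939*(-518 + (-52 - 168202))) = -3654261196633276/(17443606939*(-518 - 168254)) = -3654261196633276/17443606939/(-168772) = -3654261196633276/17443606939*(-1/168772) = 913565299158319/735998107577227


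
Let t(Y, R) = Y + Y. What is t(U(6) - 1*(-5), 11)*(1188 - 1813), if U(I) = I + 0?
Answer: -13750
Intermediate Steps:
U(I) = I
t(Y, R) = 2*Y
t(U(6) - 1*(-5), 11)*(1188 - 1813) = (2*(6 - 1*(-5)))*(1188 - 1813) = (2*(6 + 5))*(-625) = (2*11)*(-625) = 22*(-625) = -13750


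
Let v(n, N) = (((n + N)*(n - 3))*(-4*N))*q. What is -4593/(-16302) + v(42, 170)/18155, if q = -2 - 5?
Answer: 42777312085/19730854 ≈ 2168.0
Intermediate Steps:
q = -7
v(n, N) = 28*N*(-3 + n)*(N + n) (v(n, N) = (((n + N)*(n - 3))*(-4*N))*(-7) = (((N + n)*(-3 + n))*(-4*N))*(-7) = (((-3 + n)*(N + n))*(-4*N))*(-7) = -4*N*(-3 + n)*(N + n)*(-7) = 28*N*(-3 + n)*(N + n))
-4593/(-16302) + v(42, 170)/18155 = -4593/(-16302) + (28*170*(42**2 - 3*170 - 3*42 + 170*42))/18155 = -4593*(-1/16302) + (28*170*(1764 - 510 - 126 + 7140))*(1/18155) = 1531/5434 + (28*170*8268)*(1/18155) = 1531/5434 + 39355680*(1/18155) = 1531/5434 + 7871136/3631 = 42777312085/19730854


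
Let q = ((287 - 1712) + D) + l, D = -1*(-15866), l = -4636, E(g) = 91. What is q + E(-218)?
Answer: 9896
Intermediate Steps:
D = 15866
q = 9805 (q = ((287 - 1712) + 15866) - 4636 = (-1425 + 15866) - 4636 = 14441 - 4636 = 9805)
q + E(-218) = 9805 + 91 = 9896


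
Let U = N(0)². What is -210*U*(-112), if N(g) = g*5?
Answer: 0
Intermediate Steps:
N(g) = 5*g
U = 0 (U = (5*0)² = 0² = 0)
-210*U*(-112) = -210*0*(-112) = 0*(-112) = 0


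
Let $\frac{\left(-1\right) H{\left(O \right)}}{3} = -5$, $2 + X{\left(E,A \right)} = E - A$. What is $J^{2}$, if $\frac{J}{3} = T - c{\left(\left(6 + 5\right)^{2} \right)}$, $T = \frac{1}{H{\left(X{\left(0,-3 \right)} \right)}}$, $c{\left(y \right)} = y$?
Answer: $\frac{3290596}{25} \approx 1.3162 \cdot 10^{5}$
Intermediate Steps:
$X{\left(E,A \right)} = -2 + E - A$ ($X{\left(E,A \right)} = -2 - \left(A - E\right) = -2 + E - A$)
$H{\left(O \right)} = 15$ ($H{\left(O \right)} = \left(-3\right) \left(-5\right) = 15$)
$T = \frac{1}{15} \approx 0.066667$
$J = - \frac{1814}{5}$ ($J = 3 \left(\frac{1}{15} - \left(6 + 5\right)^{2}\right) = 3 \left(\frac{1}{15} - 11^{2}\right) = 3 \left(\frac{1}{15} - 121\right) = 3 \left(- \frac{1814}{15}\right) = - \frac{1814}{5} \approx -362.8$)
$J^{2} = \left(- \frac{1814}{5}\right)^{2} = \frac{3290596}{25}$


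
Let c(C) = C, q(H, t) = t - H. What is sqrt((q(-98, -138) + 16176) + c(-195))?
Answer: sqrt(15941) ≈ 126.26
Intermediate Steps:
sqrt((q(-98, -138) + 16176) + c(-195)) = sqrt(((-138 - 1*(-98)) + 16176) - 195) = sqrt(((-138 + 98) + 16176) - 195) = sqrt((-40 + 16176) - 195) = sqrt(16136 - 195) = sqrt(15941)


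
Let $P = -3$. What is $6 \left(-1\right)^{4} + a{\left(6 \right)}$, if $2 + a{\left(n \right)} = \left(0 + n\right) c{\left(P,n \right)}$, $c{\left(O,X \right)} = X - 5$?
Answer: $10$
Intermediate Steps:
$c{\left(O,X \right)} = -5 + X$ ($c{\left(O,X \right)} = X - 5 = -5 + X$)
$a{\left(n \right)} = -2 + n \left(-5 + n\right)$ ($a{\left(n \right)} = -2 + \left(0 + n\right) \left(-5 + n\right) = -2 + n \left(-5 + n\right)$)
$6 \left(-1\right)^{4} + a{\left(6 \right)} = 6 \left(-1\right)^{4} - \left(2 - 6 \left(-5 + 6\right)\right) = 6 \cdot 1 + \left(-2 + 6 \cdot 1\right) = 6 + \left(-2 + 6\right) = 6 + 4 = 10$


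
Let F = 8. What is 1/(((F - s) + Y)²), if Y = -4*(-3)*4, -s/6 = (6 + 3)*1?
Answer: 1/12100 ≈ 8.2645e-5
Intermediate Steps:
s = -54 (s = -6*(6 + 3) = -54 ≈ -54.000)
Y = 48 (Y = 12*4 = 48)
1/(((F - s) + Y)²) = 1/(((8 - 1*(-54)) + 48)²) = 1/(((8 + 54) + 48)²) = 1/((62 + 48)²) = 1/(110²) = 1/12100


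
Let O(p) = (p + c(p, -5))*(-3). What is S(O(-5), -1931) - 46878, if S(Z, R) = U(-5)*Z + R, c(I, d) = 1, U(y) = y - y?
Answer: -48809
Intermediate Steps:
U(y) = 0
O(p) = -3 - 3*p (O(p) = (p + 1)*(-3) = (1 + p)*(-3) = -3 - 3*p)
S(Z, R) = R (S(Z, R) = 0*Z + R = 0 + R = R)
S(O(-5), -1931) - 46878 = -1931 - 46878 = -48809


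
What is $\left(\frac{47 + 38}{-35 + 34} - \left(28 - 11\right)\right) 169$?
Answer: $-17238$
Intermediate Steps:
$\left(\frac{47 + 38}{-35 + 34} - \left(28 - 11\right)\right) 169 = \left(\frac{85}{-1} - 17\right) 169 = \left(85 \left(-1\right) - 17\right) 169 = \left(-85 - 17\right) 169 = \left(-102\right) 169 = -17238$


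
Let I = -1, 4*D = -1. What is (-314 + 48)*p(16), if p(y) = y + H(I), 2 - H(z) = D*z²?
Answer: -9709/2 ≈ -4854.5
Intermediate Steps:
D = -¼ (D = (¼)*(-1) = -¼ ≈ -0.25000)
H(z) = 2 + z²/4 (H(z) = 2 - (-1)*z²/4 = 2 + z²/4)
p(y) = 9/4 + y (p(y) = y + (2 + (¼)*(-1)²) = y + (2 + (¼)*1) = y + (2 + ¼) = y + 9/4 = 9/4 + y)
(-314 + 48)*p(16) = (-314 + 48)*(9/4 + 16) = -266*73/4 = -9709/2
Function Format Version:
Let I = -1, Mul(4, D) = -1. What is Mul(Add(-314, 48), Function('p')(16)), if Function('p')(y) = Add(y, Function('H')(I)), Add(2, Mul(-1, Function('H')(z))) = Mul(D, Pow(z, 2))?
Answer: Rational(-9709, 2) ≈ -4854.5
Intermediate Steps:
D = Rational(-1, 4) (D = Mul(Rational(1, 4), -1) = Rational(-1, 4) ≈ -0.25000)
Function('H')(z) = Add(2, Mul(Rational(1, 4), Pow(z, 2))) (Function('H')(z) = Add(2, Mul(-1, Mul(Rational(-1, 4), Pow(z, 2)))) = Add(2, Mul(Rational(1, 4), Pow(z, 2))))
Function('p')(y) = Add(Rational(9, 4), y) (Function('p')(y) = Add(y, Add(2, Mul(Rational(1, 4), Pow(-1, 2)))) = Add(y, Add(2, Mul(Rational(1, 4), 1))) = Add(y, Add(2, Rational(1, 4))) = Add(y, Rational(9, 4)) = Add(Rational(9, 4), y))
Mul(Add(-314, 48), Function('p')(16)) = Mul(Add(-314, 48), Add(Rational(9, 4), 16)) = Mul(-266, Rational(73, 4)) = Rational(-9709, 2)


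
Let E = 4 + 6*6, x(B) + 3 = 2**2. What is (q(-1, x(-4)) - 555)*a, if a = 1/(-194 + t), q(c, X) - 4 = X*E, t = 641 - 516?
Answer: 511/69 ≈ 7.4058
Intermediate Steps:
x(B) = 1 (x(B) = -3 + 2**2 = -3 + 4 = 1)
t = 125
E = 40 (E = 4 + 36 = 40)
q(c, X) = 4 + 40*X (q(c, X) = 4 + X*40 = 4 + 40*X)
a = -1/69 (a = 1/(-194 + 125) = 1/(-69) = -1/69 ≈ -0.014493)
(q(-1, x(-4)) - 555)*a = ((4 + 40*1) - 555)*(-1/69) = ((4 + 40) - 555)*(-1/69) = (44 - 555)*(-1/69) = -511*(-1/69) = 511/69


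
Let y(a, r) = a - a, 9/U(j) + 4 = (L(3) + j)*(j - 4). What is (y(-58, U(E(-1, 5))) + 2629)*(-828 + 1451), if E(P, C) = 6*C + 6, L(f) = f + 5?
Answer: 1637867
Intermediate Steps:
L(f) = 5 + f
E(P, C) = 6 + 6*C
U(j) = 9/(-4 + (-4 + j)*(8 + j)) (U(j) = 9/(-4 + ((5 + 3) + j)*(j - 4)) = 9/(-4 + (8 + j)*(-4 + j)) = 9/(-4 + (-4 + j)*(8 + j)))
y(a, r) = 0
(y(-58, U(E(-1, 5))) + 2629)*(-828 + 1451) = (0 + 2629)*(-828 + 1451) = 2629*623 = 1637867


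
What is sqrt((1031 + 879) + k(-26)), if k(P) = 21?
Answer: sqrt(1931) ≈ 43.943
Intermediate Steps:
sqrt((1031 + 879) + k(-26)) = sqrt((1031 + 879) + 21) = sqrt(1910 + 21) = sqrt(1931)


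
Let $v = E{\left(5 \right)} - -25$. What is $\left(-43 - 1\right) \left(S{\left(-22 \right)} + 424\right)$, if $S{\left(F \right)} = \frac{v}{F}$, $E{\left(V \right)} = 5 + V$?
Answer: $-18586$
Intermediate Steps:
$v = 35$ ($v = \left(5 + 5\right) - -25 = 10 + 25 = 35$)
$S{\left(F \right)} = \frac{35}{F}$
$\left(-43 - 1\right) \left(S{\left(-22 \right)} + 424\right) = \left(-43 - 1\right) \left(\frac{35}{-22} + 424\right) = - 44 \left(35 \left(- \frac{1}{22}\right) + 424\right) = - 44 \left(- \frac{35}{22} + 424\right) = \left(-44\right) \frac{9293}{22} = -18586$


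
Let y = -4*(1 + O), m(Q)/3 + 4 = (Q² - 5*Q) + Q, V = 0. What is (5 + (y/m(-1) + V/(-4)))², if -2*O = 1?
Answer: 169/9 ≈ 18.778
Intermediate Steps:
O = -½ (O = -½*1 = -½ ≈ -0.50000)
m(Q) = -12 - 12*Q + 3*Q² (m(Q) = -12 + 3*((Q² - 5*Q) + Q) = -12 + 3*(Q² - 4*Q) = -12 + (-12*Q + 3*Q²) = -12 - 12*Q + 3*Q²)
y = -2 (y = -4*(1 - ½) = -4*½ = -2)
(5 + (y/m(-1) + V/(-4)))² = (5 + (-2/(-12 - 12*(-1) + 3*(-1)²) + 0/(-4)))² = (5 + (-2/(-12 + 12 + 3*1) + 0*(-¼)))² = (5 + (-2/(-12 + 12 + 3) + 0))² = (5 + (-2/3 + 0))² = (5 + (-2*⅓ + 0))² = (5 + (-⅔ + 0))² = (5 - ⅔)² = (13/3)² = 169/9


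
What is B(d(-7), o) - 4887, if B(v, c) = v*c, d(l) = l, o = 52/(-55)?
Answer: -268421/55 ≈ -4880.4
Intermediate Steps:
o = -52/55 (o = 52*(-1/55) = -52/55 ≈ -0.94545)
B(v, c) = c*v
B(d(-7), o) - 4887 = -52/55*(-7) - 4887 = 364/55 - 4887 = -268421/55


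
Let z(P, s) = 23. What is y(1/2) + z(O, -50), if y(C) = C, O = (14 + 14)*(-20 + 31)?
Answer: 47/2 ≈ 23.500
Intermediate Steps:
O = 308 (O = 28*11 = 308)
y(1/2) + z(O, -50) = 1/2 + 23 = 47/2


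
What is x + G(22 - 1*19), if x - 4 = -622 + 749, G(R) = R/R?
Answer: 132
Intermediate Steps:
G(R) = 1
x = 131 (x = 4 + (-622 + 749) = 4 + 127 = 131)
x + G(22 - 1*19) = 131 + 1 = 132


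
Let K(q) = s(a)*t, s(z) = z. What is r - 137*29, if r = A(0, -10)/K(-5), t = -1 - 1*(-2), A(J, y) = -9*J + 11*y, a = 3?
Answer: -12029/3 ≈ -4009.7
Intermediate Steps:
t = 1 (t = -1 + 2 = 1)
K(q) = 3 (K(q) = 3*1 = 3)
r = -110/3 (r = (-9*0 + 11*(-10))/3 = (0 - 110)*(⅓) = -110*⅓ = -110/3 ≈ -36.667)
r - 137*29 = -110/3 - 137*29 = -110/3 - 3973 = -12029/3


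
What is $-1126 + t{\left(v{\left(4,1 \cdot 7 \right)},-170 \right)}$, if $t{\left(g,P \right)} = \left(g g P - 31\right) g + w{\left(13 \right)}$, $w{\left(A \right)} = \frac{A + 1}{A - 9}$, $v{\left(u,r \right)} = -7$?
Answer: $\frac{114809}{2} \approx 57405.0$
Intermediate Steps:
$w{\left(A \right)} = \frac{1 + A}{-9 + A}$
$t{\left(g,P \right)} = \frac{7}{2} + g \left(-31 + P g^{2}\right)$ ($t{\left(g,P \right)} = \left(g g P - 31\right) g + \frac{1 + 13}{-9 + 13} = \left(g^{2} P - 31\right) g + \frac{1}{4} \cdot 14 = \left(P g^{2} - 31\right) g + \frac{1}{4} \cdot 14 = \left(-31 + P g^{2}\right) g + \frac{7}{2} = g \left(-31 + P g^{2}\right) + \frac{7}{2} = \frac{7}{2} + g \left(-31 + P g^{2}\right)$)
$-1126 + t{\left(v{\left(4,1 \cdot 7 \right)},-170 \right)} = -1126 - \left(- \frac{441}{2} - 58310\right) = -1126 + \left(\frac{7}{2} + 217 - -58310\right) = -1126 + \left(\frac{7}{2} + 217 + 58310\right) = -1126 + \frac{117061}{2} = \frac{114809}{2}$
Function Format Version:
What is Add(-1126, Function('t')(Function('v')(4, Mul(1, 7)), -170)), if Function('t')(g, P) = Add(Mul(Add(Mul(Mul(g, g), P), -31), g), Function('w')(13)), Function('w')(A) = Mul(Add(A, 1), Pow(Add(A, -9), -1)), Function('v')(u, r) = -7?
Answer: Rational(114809, 2) ≈ 57405.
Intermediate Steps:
Function('w')(A) = Mul(Pow(Add(-9, A), -1), Add(1, A)) (Function('w')(A) = Mul(Add(1, A), Pow(Add(-9, A), -1)) = Mul(Pow(Add(-9, A), -1), Add(1, A)))
Function('t')(g, P) = Add(Rational(7, 2), Mul(g, Add(-31, Mul(P, Pow(g, 2))))) (Function('t')(g, P) = Add(Mul(Add(Mul(Mul(g, g), P), -31), g), Mul(Pow(Add(-9, 13), -1), Add(1, 13))) = Add(Mul(Add(Mul(Pow(g, 2), P), -31), g), Mul(Pow(4, -1), 14)) = Add(Mul(Add(Mul(P, Pow(g, 2)), -31), g), Mul(Rational(1, 4), 14)) = Add(Mul(Add(-31, Mul(P, Pow(g, 2))), g), Rational(7, 2)) = Add(Mul(g, Add(-31, Mul(P, Pow(g, 2)))), Rational(7, 2)) = Add(Rational(7, 2), Mul(g, Add(-31, Mul(P, Pow(g, 2))))))
Add(-1126, Function('t')(Function('v')(4, Mul(1, 7)), -170)) = Add(-1126, Add(Rational(7, 2), Mul(-31, -7), Mul(-170, Pow(-7, 3)))) = Add(-1126, Add(Rational(7, 2), 217, Mul(-170, -343))) = Add(-1126, Add(Rational(7, 2), 217, 58310)) = Add(-1126, Rational(117061, 2)) = Rational(114809, 2)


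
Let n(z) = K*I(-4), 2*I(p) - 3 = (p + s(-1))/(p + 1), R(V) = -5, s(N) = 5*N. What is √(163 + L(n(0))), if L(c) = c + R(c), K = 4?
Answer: √170 ≈ 13.038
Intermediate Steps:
I(p) = 3/2 + (-5 + p)/(2*(1 + p)) (I(p) = 3/2 + ((p + 5*(-1))/(p + 1))/2 = 3/2 + ((p - 5)/(1 + p))/2 = 3/2 + ((-5 + p)/(1 + p))/2 = 3/2 + (-5 + p)/(2*(1 + p)))
n(z) = 12 (n(z) = 4*((-1 + 2*(-4))/(1 - 4)) = 4*((-1 - 8)/(-3)) = 4*(-⅓*(-9)) = 4*3 = 12)
L(c) = -5 + c (L(c) = c - 5 = -5 + c)
√(163 + L(n(0))) = √(163 + (-5 + 12)) = √(163 + 7) = √170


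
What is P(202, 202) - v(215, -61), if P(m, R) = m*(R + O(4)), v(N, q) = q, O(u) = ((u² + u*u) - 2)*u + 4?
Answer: 65913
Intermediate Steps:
O(u) = 4 + u*(-2 + 2*u²) (O(u) = ((u² + u²) - 2)*u + 4 = (2*u² - 2)*u + 4 = (-2 + 2*u²)*u + 4 = u*(-2 + 2*u²) + 4 = 4 + u*(-2 + 2*u²))
P(m, R) = m*(124 + R) (P(m, R) = m*(R + (4 - 2*4 + 2*4³)) = m*(R + (4 - 8 + 2*64)) = m*(R + (4 - 8 + 128)) = m*(R + 124) = m*(124 + R))
P(202, 202) - v(215, -61) = 202*(124 + 202) - 1*(-61) = 202*326 + 61 = 65852 + 61 = 65913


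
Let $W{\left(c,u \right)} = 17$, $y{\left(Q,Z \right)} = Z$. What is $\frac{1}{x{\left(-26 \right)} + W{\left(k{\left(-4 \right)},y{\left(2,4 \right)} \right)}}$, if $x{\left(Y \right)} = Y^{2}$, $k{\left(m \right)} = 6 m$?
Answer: $\frac{1}{693} \approx 0.001443$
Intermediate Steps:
$\frac{1}{x{\left(-26 \right)} + W{\left(k{\left(-4 \right)},y{\left(2,4 \right)} \right)}} = \frac{1}{\left(-26\right)^{2} + 17} = \frac{1}{676 + 17} = \frac{1}{693}$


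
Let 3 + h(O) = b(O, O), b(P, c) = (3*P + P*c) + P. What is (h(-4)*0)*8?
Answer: 0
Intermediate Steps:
b(P, c) = 4*P + P*c
h(O) = -3 + O*(4 + O)
(h(-4)*0)*8 = ((-3 - 4*(4 - 4))*0)*8 = ((-3 - 4*0)*0)*8 = ((-3 + 0)*0)*8 = -3*0*8 = 0*8 = 0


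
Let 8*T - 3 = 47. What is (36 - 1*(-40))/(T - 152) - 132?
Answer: -77260/583 ≈ -132.52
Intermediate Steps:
T = 25/4 (T = 3/8 + (⅛)*47 = 3/8 + 47/8 = 25/4 ≈ 6.2500)
(36 - 1*(-40))/(T - 152) - 132 = (36 - 1*(-40))/(25/4 - 152) - 132 = (36 + 40)/(-583/4) - 132 = -4/583*76 - 132 = -304/583 - 132 = -77260/583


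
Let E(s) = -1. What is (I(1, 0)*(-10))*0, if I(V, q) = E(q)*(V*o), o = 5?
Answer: 0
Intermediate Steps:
I(V, q) = -5*V (I(V, q) = -V*5 = -5*V)
(I(1, 0)*(-10))*0 = (-5*1*(-10))*0 = -5*(-10)*0 = 50*0 = 0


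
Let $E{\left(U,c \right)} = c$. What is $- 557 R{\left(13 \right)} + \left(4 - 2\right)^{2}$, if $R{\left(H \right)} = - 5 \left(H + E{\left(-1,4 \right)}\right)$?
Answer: $47349$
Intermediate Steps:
$R{\left(H \right)} = -20 - 5 H$ ($R{\left(H \right)} = - 5 \left(H + 4\right) = - 5 \left(4 + H\right) = -20 - 5 H$)
$- 557 R{\left(13 \right)} + \left(4 - 2\right)^{2} = - 557 \left(-20 - 65\right) + \left(4 - 2\right)^{2} = - 557 \left(-20 - 65\right) + 2^{2} = \left(-557\right) \left(-85\right) + 4 = 47345 + 4 = 47349$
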